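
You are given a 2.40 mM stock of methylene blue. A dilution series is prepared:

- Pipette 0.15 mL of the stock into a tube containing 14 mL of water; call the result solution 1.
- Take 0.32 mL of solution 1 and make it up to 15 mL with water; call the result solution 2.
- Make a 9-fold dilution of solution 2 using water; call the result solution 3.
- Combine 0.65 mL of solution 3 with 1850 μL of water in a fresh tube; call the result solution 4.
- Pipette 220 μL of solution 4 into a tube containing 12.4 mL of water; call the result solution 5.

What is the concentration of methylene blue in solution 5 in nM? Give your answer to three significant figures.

Step 1: 0.15 mL + 14 mL = 14.15 mL total → factor 14.15/0.15 = 94.333
Step 2: 0.32 mL brought to 15 mL → factor 15/0.32 = 46.875
Step 3: 9-fold → factor 9
Step 4: 0.65 mL + 1850 μL = 2.5 mL total → factor 2.5/0.65 = 3.8462
Step 5: 220 μL + 12.4 mL = 12620 μL total → factor 12620/220 = 57.364
Overall dilution factor = 94.333 × 46.875 × 9 × 3.8462 × 57.364 = 8.7804 × 10^6
Final = 2.40 mM / 8.7804 × 10^6 = 2.733 × 10^-7 mM = 0.273 nM

0.273 nM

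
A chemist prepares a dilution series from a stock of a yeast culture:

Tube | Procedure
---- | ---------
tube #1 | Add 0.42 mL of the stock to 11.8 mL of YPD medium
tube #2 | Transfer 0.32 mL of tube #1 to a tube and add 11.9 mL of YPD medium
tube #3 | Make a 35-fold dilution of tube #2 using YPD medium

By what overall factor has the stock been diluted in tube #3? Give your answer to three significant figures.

3.89 × 10^4

Step 1: 0.42 mL + 11.8 mL = 12.22 mL total → factor 12.22/0.42 = 29.095
Step 2: 0.32 mL + 11.9 mL = 12.22 mL total → factor 12.22/0.32 = 38.188
Step 3: 35-fold → factor 35
Overall dilution factor = 29.095 × 38.188 × 35 = 38888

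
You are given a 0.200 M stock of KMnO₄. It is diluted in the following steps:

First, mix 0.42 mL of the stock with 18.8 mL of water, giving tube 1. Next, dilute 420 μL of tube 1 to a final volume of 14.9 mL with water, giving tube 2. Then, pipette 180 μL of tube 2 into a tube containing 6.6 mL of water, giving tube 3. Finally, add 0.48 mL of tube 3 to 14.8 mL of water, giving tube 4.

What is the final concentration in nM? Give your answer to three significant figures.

Step 1: 0.42 mL + 18.8 mL = 19.22 mL total → factor 19.22/0.42 = 45.762
Step 2: 420 μL brought to 14.9 mL → factor 14900/420 = 35.476
Step 3: 180 μL + 6.6 mL = 6780 μL total → factor 6780/180 = 37.667
Step 4: 0.48 mL + 14.8 mL = 15.28 mL total → factor 15.28/0.48 = 31.833
Overall dilution factor = 45.762 × 35.476 × 37.667 × 31.833 = 1.9466 × 10^6
Final = 0.200 M / 1.9466 × 10^6 = 1.027 × 10^-7 M = 103 nM

103 nM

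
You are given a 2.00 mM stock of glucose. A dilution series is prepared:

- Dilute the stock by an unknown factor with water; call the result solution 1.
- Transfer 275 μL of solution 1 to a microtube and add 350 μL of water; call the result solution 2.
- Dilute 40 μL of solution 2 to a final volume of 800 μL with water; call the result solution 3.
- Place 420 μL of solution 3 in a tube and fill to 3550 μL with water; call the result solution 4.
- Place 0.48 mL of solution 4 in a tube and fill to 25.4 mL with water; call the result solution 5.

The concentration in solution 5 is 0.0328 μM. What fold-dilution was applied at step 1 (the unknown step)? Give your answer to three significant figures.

Step 1: unknown factor x
Step 2: 275 μL + 350 μL = 625 μL total → factor 625/275 = 2.2727
Step 3: 40 μL brought to 800 μL → factor 800/40 = 20
Step 4: 420 μL brought to 3550 μL → factor 3550/420 = 8.4524
Step 5: 0.48 mL brought to 25.4 mL → factor 25.4/0.48 = 52.917
Product of known-step factors = 20331
Overall factor = 2.00 mM / (0.0328 μM) = 60976
x = 60976 / 20331 = 3.00

3.00-fold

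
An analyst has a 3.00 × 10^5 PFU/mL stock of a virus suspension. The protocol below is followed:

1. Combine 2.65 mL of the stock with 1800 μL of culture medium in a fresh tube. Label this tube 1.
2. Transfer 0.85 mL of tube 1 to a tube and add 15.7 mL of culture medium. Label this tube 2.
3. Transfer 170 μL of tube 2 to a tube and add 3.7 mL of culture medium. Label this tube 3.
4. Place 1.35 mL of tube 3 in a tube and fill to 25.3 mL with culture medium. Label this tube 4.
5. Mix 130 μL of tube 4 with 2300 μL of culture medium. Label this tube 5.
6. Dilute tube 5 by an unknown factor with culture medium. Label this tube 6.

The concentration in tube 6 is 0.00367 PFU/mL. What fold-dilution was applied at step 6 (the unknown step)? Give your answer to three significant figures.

Step 1: 2.65 mL + 1800 μL = 4.45 mL total → factor 4.45/2.65 = 1.6792
Step 2: 0.85 mL + 15.7 mL = 16.55 mL total → factor 16.55/0.85 = 19.471
Step 3: 170 μL + 3.7 mL = 3870 μL total → factor 3870/170 = 22.765
Step 4: 1.35 mL brought to 25.3 mL → factor 25.3/1.35 = 18.741
Step 5: 130 μL + 2300 μL = 2430 μL total → factor 2430/130 = 18.692
Step 6: unknown factor x
Product of known-step factors = 2.6074 × 10^5
Overall factor = 3.00 × 10^5 PFU/mL / (0.00367 PFU/mL) = 8.1744 × 10^7
x = 8.1744 × 10^7 / 2.6074 × 10^5 = 314

314-fold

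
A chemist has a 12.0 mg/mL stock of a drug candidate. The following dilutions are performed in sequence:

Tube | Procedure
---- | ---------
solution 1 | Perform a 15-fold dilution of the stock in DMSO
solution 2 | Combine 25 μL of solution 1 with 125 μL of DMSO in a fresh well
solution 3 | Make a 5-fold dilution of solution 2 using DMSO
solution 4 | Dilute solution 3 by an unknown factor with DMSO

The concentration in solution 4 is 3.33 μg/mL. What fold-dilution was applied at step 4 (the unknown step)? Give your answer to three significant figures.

8.01-fold

Step 1: 15-fold → factor 15
Step 2: 25 μL + 125 μL = 150 μL total → factor 150/25 = 6
Step 3: 5-fold → factor 5
Step 4: unknown factor x
Product of known-step factors = 450
Overall factor = 12.0 mg/mL / (3.33 μg/mL) = 3603.6
x = 3603.6 / 450 = 8.01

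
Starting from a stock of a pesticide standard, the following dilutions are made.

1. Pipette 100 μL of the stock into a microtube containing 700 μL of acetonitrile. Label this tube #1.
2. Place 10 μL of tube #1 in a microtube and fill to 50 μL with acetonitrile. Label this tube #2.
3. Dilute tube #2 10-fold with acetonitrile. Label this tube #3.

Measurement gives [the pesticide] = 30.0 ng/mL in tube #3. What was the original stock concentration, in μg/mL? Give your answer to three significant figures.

12.0 μg/mL

Step 1: 100 μL + 700 μL = 800 μL total → factor 800/100 = 8
Step 2: 10 μL brought to 50 μL → factor 50/10 = 5
Step 3: 10-fold → factor 10
Overall dilution factor = 8 × 5 × 10 = 400
Stock = 30.0 ng/mL × 400 = 1.200 × 10^4 ng/mL = 12.0 μg/mL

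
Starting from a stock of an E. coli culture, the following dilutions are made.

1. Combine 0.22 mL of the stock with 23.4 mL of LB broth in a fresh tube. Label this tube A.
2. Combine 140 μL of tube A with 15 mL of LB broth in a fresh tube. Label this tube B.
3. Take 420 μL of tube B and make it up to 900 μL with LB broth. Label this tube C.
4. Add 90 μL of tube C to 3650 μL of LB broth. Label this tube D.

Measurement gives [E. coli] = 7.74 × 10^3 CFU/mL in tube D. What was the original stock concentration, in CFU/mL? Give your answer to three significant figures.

Step 1: 0.22 mL + 23.4 mL = 23.62 mL total → factor 23.62/0.22 = 107.36
Step 2: 140 μL + 15 mL = 15140 μL total → factor 15140/140 = 108.14
Step 3: 420 μL brought to 900 μL → factor 900/420 = 2.1429
Step 4: 90 μL + 3650 μL = 3740 μL total → factor 3740/90 = 41.556
Overall dilution factor = 107.36 × 108.14 × 2.1429 × 41.556 = 1.0339 × 10^6
Stock = 7.74 × 10^3 CFU/mL × 1.0339 × 10^6 = 8.00 × 10^9 CFU/mL

8.00 × 10^9 CFU/mL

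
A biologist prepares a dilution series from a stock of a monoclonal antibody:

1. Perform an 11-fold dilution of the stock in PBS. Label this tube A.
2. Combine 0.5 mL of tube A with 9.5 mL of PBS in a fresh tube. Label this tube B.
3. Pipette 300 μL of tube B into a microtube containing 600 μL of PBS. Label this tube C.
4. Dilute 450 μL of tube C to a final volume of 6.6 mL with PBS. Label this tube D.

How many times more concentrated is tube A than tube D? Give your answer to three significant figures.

Step 1: 11-fold → factor 11
Step 2: 0.5 mL + 9.5 mL = 10 mL total → factor 10/0.5 = 20
Step 3: 300 μL + 600 μL = 900 μL total → factor 900/300 = 3
Step 4: 450 μL brought to 6.6 mL → factor 6600/450 = 14.667
Dilution factor to tube A = 11; to tube D = 9680
[tube A]/[tube D] = (factor to tube D)/(factor to tube A) = 9680/11 = 880

880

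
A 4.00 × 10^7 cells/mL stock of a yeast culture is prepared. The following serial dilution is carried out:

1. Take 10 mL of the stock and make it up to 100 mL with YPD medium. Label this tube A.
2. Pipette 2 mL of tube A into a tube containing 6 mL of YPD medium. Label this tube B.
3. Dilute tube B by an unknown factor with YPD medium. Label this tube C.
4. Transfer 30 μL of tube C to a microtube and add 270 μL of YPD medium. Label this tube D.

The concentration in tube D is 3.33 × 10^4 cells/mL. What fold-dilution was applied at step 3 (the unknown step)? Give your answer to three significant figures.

3.00-fold

Step 1: 10 mL brought to 100 mL → factor 100/10 = 10
Step 2: 2 mL + 6 mL = 8 mL total → factor 8/2 = 4
Step 3: unknown factor x
Step 4: 30 μL + 270 μL = 300 μL total → factor 300/30 = 10
Product of known-step factors = 400
Overall factor = 4.00 × 10^7 cells/mL / (3.33 × 10^4 cells/mL) = 1201.2
x = 1201.2 / 400 = 3.00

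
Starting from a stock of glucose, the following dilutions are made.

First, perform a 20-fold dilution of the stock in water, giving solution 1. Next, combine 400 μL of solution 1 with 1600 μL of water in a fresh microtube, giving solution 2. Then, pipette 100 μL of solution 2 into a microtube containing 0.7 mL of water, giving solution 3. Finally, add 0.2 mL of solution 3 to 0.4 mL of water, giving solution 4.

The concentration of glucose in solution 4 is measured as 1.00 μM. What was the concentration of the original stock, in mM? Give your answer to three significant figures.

Step 1: 20-fold → factor 20
Step 2: 400 μL + 1600 μL = 2000 μL total → factor 2000/400 = 5
Step 3: 100 μL + 0.7 mL = 800 μL total → factor 800/100 = 8
Step 4: 0.2 mL + 0.4 mL = 0.6 mL total → factor 0.6/0.2 = 3
Overall dilution factor = 20 × 5 × 8 × 3 = 2400
Stock = 1.00 μM × 2400 = 2400 μM = 2.40 mM

2.40 mM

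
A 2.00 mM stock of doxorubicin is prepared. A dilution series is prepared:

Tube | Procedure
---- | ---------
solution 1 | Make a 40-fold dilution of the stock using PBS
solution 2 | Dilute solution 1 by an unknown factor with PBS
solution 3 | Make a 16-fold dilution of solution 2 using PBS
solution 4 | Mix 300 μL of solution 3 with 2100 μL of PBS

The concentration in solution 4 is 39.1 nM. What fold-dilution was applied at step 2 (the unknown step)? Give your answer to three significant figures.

Step 1: 40-fold → factor 40
Step 2: unknown factor x
Step 3: 16-fold → factor 16
Step 4: 300 μL + 2100 μL = 2400 μL total → factor 2400/300 = 8
Product of known-step factors = 5120
Overall factor = 2.00 mM / (39.1 nM) = 51151
x = 51151 / 5120 = 9.99

9.99-fold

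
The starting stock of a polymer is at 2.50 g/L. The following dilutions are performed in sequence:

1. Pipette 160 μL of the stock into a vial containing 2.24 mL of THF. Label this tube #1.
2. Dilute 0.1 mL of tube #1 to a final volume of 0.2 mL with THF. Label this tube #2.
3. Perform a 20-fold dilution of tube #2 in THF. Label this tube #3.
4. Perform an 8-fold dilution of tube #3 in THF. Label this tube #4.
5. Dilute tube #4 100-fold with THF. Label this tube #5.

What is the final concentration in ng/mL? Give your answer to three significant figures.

5.21 ng/mL

Step 1: 160 μL + 2.24 mL = 2400 μL total → factor 2400/160 = 15
Step 2: 0.1 mL brought to 0.2 mL → factor 0.2/0.1 = 2
Step 3: 20-fold → factor 20
Step 4: 8-fold → factor 8
Step 5: 100-fold → factor 100
Overall dilution factor = 15 × 2 × 20 × 8 × 100 = 4.8 × 10^5
Final = 2.50 g/L / 4.8 × 10^5 = 5.208 × 10^-6 g/L = 5.21 ng/mL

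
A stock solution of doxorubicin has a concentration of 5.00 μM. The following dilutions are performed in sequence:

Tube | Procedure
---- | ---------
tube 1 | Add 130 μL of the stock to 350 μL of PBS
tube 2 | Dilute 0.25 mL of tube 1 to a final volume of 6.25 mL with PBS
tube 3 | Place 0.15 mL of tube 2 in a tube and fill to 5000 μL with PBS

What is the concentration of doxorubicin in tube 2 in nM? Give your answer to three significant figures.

Step 1: 130 μL + 350 μL = 480 μL total → factor 480/130 = 3.6923
Step 2: 0.25 mL brought to 6.25 mL → factor 6.25/0.25 = 25
Dilution factor through tube 2 = 3.6923 × 25 = 92.308
[tube 2] = 5.00 μM / 92.308 = 0.05417 μM = 54.2 nM

54.2 nM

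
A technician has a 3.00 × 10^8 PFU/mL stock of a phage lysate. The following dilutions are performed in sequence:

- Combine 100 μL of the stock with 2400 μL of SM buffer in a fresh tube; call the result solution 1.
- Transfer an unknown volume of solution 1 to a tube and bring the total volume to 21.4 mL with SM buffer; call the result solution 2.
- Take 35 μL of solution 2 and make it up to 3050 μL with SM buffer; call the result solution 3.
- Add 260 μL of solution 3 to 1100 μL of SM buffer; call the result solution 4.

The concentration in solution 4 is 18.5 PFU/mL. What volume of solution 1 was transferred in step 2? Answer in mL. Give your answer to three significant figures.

0.0150 mL

Step 1: 100 μL + 2400 μL = 2500 μL total → factor 2500/100 = 25
Step 2: v brought to 21.4 mL → factor = 21.4 mL/v
Step 3: 35 μL brought to 3050 μL → factor 3050/35 = 87.143
Step 4: 260 μL + 1100 μL = 1360 μL total → factor 1360/260 = 5.2308
Product of known-step factors = 11396
Overall factor = 3.00 × 10^8 PFU/mL / (18.5 PFU/mL) = 1.6216 × 10^7
Step-2 factor = 1.6216 × 10^7 / 11396 = 1423
v = 21.4 mL / 1423 = 0.0150 mL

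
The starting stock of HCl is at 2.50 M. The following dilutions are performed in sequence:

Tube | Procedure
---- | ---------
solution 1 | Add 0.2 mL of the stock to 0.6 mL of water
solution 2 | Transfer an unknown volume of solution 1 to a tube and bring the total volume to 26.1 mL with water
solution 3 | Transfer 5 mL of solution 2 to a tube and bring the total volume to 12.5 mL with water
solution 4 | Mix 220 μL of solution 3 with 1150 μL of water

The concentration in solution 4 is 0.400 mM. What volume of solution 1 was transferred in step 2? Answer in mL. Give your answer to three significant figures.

0.260 mL

Step 1: 0.2 mL + 0.6 mL = 0.8 mL total → factor 0.8/0.2 = 4
Step 2: v brought to 26.1 mL → factor = 26.1 mL/v
Step 3: 5 mL brought to 12.5 mL → factor 12.5/5 = 2.5
Step 4: 220 μL + 1150 μL = 1370 μL total → factor 1370/220 = 6.2273
Product of known-step factors = 62.273
Overall factor = 2.50 M / (0.400 mM) = 6250
Step-2 factor = 6250 / 62.273 = 100.36
v = 26.1 mL / 100.36 = 0.260 mL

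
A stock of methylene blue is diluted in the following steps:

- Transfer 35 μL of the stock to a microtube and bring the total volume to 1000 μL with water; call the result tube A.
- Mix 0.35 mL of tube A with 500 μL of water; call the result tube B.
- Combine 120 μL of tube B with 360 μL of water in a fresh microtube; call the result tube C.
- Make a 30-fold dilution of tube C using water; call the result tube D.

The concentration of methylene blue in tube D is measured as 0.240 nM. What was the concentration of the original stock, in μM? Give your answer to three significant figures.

Step 1: 35 μL brought to 1000 μL → factor 1000/35 = 28.571
Step 2: 0.35 mL + 500 μL = 0.85 mL total → factor 0.85/0.35 = 2.4286
Step 3: 120 μL + 360 μL = 480 μL total → factor 480/120 = 4
Step 4: 30-fold → factor 30
Overall dilution factor = 28.571 × 2.4286 × 4 × 30 = 8326.5
Stock = 0.240 nM × 8326.5 = 1998 nM = 2.00 μM

2.00 μM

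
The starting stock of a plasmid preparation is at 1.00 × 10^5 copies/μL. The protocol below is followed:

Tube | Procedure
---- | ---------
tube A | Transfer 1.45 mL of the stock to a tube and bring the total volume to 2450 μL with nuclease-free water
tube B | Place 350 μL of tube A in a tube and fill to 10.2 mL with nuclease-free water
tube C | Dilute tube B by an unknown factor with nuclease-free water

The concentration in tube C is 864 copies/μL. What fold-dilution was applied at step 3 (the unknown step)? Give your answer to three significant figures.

Step 1: 1.45 mL brought to 2450 μL → factor 2.45/1.45 = 1.6897
Step 2: 350 μL brought to 10.2 mL → factor 10200/350 = 29.143
Step 3: unknown factor x
Product of known-step factors = 49.241
Overall factor = 1.00 × 10^5 copies/μL / (864 copies/μL) = 115.74
x = 115.74 / 49.241 = 2.35

2.35-fold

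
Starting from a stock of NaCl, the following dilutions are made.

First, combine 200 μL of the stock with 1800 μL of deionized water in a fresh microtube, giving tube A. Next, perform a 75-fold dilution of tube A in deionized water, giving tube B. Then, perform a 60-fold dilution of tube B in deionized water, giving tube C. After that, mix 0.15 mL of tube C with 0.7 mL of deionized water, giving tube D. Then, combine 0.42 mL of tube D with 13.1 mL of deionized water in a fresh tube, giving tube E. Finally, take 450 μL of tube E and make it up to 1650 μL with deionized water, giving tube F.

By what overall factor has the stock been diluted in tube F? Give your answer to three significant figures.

3.01 × 10^7

Step 1: 200 μL + 1800 μL = 2000 μL total → factor 2000/200 = 10
Step 2: 75-fold → factor 75
Step 3: 60-fold → factor 60
Step 4: 0.15 mL + 0.7 mL = 0.85 mL total → factor 0.85/0.15 = 5.6667
Step 5: 0.42 mL + 13.1 mL = 13.52 mL total → factor 13.52/0.42 = 32.19
Step 6: 450 μL brought to 1650 μL → factor 1650/450 = 3.6667
Overall dilution factor = 10 × 75 × 60 × 5.6667 × 32.19 × 3.6667 = 3.0098 × 10^7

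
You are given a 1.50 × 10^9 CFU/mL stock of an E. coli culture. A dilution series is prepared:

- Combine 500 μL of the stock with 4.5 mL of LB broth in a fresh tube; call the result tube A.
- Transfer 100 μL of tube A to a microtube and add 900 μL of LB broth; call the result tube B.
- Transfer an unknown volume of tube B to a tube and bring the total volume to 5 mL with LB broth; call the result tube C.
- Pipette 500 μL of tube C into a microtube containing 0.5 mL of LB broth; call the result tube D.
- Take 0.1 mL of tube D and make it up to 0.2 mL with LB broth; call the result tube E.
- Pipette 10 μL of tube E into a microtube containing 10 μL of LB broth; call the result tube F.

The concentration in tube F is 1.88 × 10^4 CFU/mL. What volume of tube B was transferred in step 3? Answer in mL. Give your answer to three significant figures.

Step 1: 500 μL + 4.5 mL = 5000 μL total → factor 5000/500 = 10
Step 2: 100 μL + 900 μL = 1000 μL total → factor 1000/100 = 10
Step 3: v brought to 5 mL → factor = 5 mL/v
Step 4: 500 μL + 0.5 mL = 1000 μL total → factor 1000/500 = 2
Step 5: 0.1 mL brought to 0.2 mL → factor 0.2/0.1 = 2
Step 6: 10 μL + 10 μL = 20 μL total → factor 20/10 = 2
Product of known-step factors = 800
Overall factor = 1.50 × 10^9 CFU/mL / (1.88 × 10^4 CFU/mL) = 79787
Step-3 factor = 79787 / 800 = 99.734
v = 5 mL / 99.734 = 0.0501 mL

0.0501 mL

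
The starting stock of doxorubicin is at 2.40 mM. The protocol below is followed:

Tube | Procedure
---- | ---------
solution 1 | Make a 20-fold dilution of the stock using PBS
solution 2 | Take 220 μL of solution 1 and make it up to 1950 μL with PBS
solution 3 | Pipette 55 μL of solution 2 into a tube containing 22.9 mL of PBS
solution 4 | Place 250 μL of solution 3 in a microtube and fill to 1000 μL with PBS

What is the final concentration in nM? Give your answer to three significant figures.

8.11 nM

Step 1: 20-fold → factor 20
Step 2: 220 μL brought to 1950 μL → factor 1950/220 = 8.8636
Step 3: 55 μL + 22.9 mL = 22955 μL total → factor 22955/55 = 417.36
Step 4: 250 μL brought to 1000 μL → factor 1000/250 = 4
Overall dilution factor = 20 × 8.8636 × 417.36 × 4 = 2.9595 × 10^5
Final = 2.40 mM / 2.9595 × 10^5 = 8.110 × 10^-6 mM = 8.11 nM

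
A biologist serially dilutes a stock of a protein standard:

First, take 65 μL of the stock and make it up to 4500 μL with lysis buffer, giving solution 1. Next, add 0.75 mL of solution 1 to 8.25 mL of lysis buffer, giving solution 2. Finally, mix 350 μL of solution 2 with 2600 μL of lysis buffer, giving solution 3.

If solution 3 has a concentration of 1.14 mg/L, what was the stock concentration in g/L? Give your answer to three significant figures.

Step 1: 65 μL brought to 4500 μL → factor 4500/65 = 69.231
Step 2: 0.75 mL + 8.25 mL = 9 mL total → factor 9/0.75 = 12
Step 3: 350 μL + 2600 μL = 2950 μL total → factor 2950/350 = 8.4286
Overall dilution factor = 69.231 × 12 × 8.4286 = 7002.2
Stock = 1.14 mg/L × 7002.2 = 7983 mg/L = 7.98 g/L

7.98 g/L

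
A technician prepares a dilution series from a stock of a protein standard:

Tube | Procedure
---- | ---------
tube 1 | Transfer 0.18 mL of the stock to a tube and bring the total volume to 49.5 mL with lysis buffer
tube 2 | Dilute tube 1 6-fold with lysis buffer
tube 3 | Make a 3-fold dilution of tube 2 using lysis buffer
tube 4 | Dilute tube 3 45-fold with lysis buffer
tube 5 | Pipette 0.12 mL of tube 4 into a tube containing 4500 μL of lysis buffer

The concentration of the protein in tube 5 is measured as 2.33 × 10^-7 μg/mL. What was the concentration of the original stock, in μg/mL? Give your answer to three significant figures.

2.00 μg/mL

Step 1: 0.18 mL brought to 49.5 mL → factor 49.5/0.18 = 275
Step 2: 6-fold → factor 6
Step 3: 3-fold → factor 3
Step 4: 45-fold → factor 45
Step 5: 0.12 mL + 4500 μL = 4.62 mL total → factor 4.62/0.12 = 38.5
Overall dilution factor = 275 × 6 × 3 × 45 × 38.5 = 8.5759 × 10^6
Stock = 2.33 × 10^-7 μg/mL × 8.5759 × 10^6 = 2.00 μg/mL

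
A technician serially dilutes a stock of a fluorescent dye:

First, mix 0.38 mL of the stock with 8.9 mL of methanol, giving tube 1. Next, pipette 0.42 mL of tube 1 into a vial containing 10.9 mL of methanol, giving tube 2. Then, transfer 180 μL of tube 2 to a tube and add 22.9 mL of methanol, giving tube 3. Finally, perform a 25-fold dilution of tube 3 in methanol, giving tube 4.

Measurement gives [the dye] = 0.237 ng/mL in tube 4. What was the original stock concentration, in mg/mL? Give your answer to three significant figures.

0.500 mg/mL

Step 1: 0.38 mL + 8.9 mL = 9.28 mL total → factor 9.28/0.38 = 24.421
Step 2: 0.42 mL + 10.9 mL = 11.32 mL total → factor 11.32/0.42 = 26.952
Step 3: 180 μL + 22.9 mL = 23080 μL total → factor 23080/180 = 128.22
Step 4: 25-fold → factor 25
Overall dilution factor = 24.421 × 26.952 × 128.22 × 25 = 2.1099 × 10^6
Stock = 0.237 ng/mL × 2.1099 × 10^6 = 5.000 × 10^5 ng/mL = 0.500 mg/mL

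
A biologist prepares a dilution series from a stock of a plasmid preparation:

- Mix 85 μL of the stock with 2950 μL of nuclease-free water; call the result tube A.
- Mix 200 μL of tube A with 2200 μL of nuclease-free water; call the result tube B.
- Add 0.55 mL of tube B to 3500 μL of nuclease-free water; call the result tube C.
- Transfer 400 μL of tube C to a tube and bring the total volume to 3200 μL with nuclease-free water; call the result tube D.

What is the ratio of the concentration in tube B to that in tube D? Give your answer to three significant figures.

58.9

Step 1: 85 μL + 2950 μL = 3035 μL total → factor 3035/85 = 35.706
Step 2: 200 μL + 2200 μL = 2400 μL total → factor 2400/200 = 12
Step 3: 0.55 mL + 3500 μL = 4.05 mL total → factor 4.05/0.55 = 7.3636
Step 4: 400 μL brought to 3200 μL → factor 3200/400 = 8
Dilution factor to tube B = 428.47; to tube D = 25241
[tube B]/[tube D] = (factor to tube D)/(factor to tube B) = 25241/428.47 = 58.9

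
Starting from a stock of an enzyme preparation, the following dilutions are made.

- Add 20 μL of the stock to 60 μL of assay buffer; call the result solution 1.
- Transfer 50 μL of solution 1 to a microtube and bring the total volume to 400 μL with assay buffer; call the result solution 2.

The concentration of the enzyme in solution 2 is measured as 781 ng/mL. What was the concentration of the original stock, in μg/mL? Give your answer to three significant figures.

25.0 μg/mL

Step 1: 20 μL + 60 μL = 80 μL total → factor 80/20 = 4
Step 2: 50 μL brought to 400 μL → factor 400/50 = 8
Overall dilution factor = 4 × 8 = 32
Stock = 781 ng/mL × 32 = 2.499 × 10^4 ng/mL = 25.0 μg/mL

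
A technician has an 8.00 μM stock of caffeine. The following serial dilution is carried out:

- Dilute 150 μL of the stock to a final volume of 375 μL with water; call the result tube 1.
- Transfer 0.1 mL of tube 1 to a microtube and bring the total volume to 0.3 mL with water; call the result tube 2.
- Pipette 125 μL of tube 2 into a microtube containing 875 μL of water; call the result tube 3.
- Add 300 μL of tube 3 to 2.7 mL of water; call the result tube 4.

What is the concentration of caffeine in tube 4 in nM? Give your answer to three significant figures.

13.3 nM

Step 1: 150 μL brought to 375 μL → factor 375/150 = 2.5
Step 2: 0.1 mL brought to 0.3 mL → factor 0.3/0.1 = 3
Step 3: 125 μL + 875 μL = 1000 μL total → factor 1000/125 = 8
Step 4: 300 μL + 2.7 mL = 3000 μL total → factor 3000/300 = 10
Overall dilution factor = 2.5 × 3 × 8 × 10 = 600
Final = 8.00 μM / 600 = 0.01333 μM = 13.3 nM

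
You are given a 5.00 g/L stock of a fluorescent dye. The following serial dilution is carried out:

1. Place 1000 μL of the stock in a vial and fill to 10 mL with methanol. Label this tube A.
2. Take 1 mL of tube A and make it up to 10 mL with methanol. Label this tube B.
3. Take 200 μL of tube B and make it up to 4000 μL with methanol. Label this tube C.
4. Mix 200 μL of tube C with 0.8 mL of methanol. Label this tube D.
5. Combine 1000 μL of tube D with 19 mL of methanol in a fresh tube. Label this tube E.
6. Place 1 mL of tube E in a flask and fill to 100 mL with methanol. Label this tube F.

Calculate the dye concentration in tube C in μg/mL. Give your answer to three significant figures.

2.50 μg/mL

Step 1: 1000 μL brought to 10 mL → factor 10000/1000 = 10
Step 2: 1 mL brought to 10 mL → factor 10/1 = 10
Step 3: 200 μL brought to 4000 μL → factor 4000/200 = 20
Dilution factor through tube C = 10 × 10 × 20 = 2000
[tube C] = 5.00 g/L / 2000 = 0.002500 g/L = 2.50 μg/mL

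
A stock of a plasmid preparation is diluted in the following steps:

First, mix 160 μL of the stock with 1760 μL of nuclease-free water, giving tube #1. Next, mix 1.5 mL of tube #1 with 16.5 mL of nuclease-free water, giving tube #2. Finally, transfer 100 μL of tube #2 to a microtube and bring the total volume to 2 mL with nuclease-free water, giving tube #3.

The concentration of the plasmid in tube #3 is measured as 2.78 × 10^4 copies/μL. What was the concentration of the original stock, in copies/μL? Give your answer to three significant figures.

Step 1: 160 μL + 1760 μL = 1920 μL total → factor 1920/160 = 12
Step 2: 1.5 mL + 16.5 mL = 18 mL total → factor 18/1.5 = 12
Step 3: 100 μL brought to 2 mL → factor 2000/100 = 20
Overall dilution factor = 12 × 12 × 20 = 2880
Stock = 2.78 × 10^4 copies/μL × 2880 = 8.01 × 10^7 copies/μL

8.01 × 10^7 copies/μL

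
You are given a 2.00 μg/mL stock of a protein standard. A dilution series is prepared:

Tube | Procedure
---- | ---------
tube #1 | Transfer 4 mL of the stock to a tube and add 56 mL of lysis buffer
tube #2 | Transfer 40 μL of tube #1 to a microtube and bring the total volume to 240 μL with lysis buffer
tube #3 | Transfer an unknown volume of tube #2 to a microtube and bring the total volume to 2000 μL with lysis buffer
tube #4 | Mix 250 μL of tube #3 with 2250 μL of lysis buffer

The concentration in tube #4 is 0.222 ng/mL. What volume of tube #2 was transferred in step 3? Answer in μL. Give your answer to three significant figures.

200 μL

Step 1: 4 mL + 56 mL = 60 mL total → factor 60/4 = 15
Step 2: 40 μL brought to 240 μL → factor 240/40 = 6
Step 3: v brought to 2000 μL → factor = 2000 μL/v
Step 4: 250 μL + 2250 μL = 2500 μL total → factor 2500/250 = 10
Product of known-step factors = 900
Overall factor = 2.00 μg/mL / (0.222 ng/mL) = 9009
Step-3 factor = 9009 / 900 = 10.01
v = 2000 μL / 10.01 = 200 μL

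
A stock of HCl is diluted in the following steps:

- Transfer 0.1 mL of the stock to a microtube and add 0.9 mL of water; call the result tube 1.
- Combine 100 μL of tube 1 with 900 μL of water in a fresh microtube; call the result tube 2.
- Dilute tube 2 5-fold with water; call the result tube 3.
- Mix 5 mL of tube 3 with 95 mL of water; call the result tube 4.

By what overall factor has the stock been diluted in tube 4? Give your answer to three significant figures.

1.00 × 10^4

Step 1: 0.1 mL + 0.9 mL = 1 mL total → factor 1/0.1 = 10
Step 2: 100 μL + 900 μL = 1000 μL total → factor 1000/100 = 10
Step 3: 5-fold → factor 5
Step 4: 5 mL + 95 mL = 100 mL total → factor 100/5 = 20
Overall dilution factor = 10 × 10 × 5 × 20 = 10000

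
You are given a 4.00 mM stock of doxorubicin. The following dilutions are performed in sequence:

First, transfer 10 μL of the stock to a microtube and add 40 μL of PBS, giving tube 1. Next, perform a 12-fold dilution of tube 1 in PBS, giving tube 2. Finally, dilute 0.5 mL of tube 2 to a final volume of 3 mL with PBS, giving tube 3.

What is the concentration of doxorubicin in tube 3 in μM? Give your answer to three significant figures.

11.1 μM

Step 1: 10 μL + 40 μL = 50 μL total → factor 50/10 = 5
Step 2: 12-fold → factor 12
Step 3: 0.5 mL brought to 3 mL → factor 3/0.5 = 6
Overall dilution factor = 5 × 12 × 6 = 360
Final = 4.00 mM / 360 = 0.01111 mM = 11.1 μM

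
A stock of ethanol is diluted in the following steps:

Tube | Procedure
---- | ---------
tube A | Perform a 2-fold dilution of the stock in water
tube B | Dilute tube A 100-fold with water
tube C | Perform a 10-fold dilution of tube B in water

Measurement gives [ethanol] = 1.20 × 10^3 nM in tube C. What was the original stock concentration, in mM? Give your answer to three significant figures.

Step 1: 2-fold → factor 2
Step 2: 100-fold → factor 100
Step 3: 10-fold → factor 10
Overall dilution factor = 2 × 100 × 10 = 2000
Stock = 1.20 × 10^3 nM × 2000 = 2.400 × 10^6 nM = 2.40 mM

2.40 mM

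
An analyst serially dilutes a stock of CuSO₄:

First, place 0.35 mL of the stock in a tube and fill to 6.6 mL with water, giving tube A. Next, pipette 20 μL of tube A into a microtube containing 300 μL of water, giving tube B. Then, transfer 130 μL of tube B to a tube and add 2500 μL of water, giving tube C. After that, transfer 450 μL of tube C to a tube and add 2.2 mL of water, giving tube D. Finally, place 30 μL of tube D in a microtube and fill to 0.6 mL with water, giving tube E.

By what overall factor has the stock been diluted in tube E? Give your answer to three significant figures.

Step 1: 0.35 mL brought to 6.6 mL → factor 6.6/0.35 = 18.857
Step 2: 20 μL + 300 μL = 320 μL total → factor 320/20 = 16
Step 3: 130 μL + 2500 μL = 2630 μL total → factor 2630/130 = 20.231
Step 4: 450 μL + 2.2 mL = 2650 μL total → factor 2650/450 = 5.8889
Step 5: 30 μL brought to 0.6 mL → factor 600/30 = 20
Overall dilution factor = 18.857 × 16 × 20.231 × 5.8889 × 20 = 7.1891 × 10^5

7.19 × 10^5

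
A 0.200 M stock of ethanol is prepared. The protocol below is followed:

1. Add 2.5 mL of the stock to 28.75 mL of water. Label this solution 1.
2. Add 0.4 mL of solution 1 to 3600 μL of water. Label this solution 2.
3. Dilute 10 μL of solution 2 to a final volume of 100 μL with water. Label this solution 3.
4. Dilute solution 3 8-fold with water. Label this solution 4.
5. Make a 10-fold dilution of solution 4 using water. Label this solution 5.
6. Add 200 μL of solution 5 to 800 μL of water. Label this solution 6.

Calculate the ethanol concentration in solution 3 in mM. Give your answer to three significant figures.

0.160 mM

Step 1: 2.5 mL + 28.75 mL = 31.25 mL total → factor 31.25/2.5 = 12.5
Step 2: 0.4 mL + 3600 μL = 4 mL total → factor 4/0.4 = 10
Step 3: 10 μL brought to 100 μL → factor 100/10 = 10
Dilution factor through solution 3 = 12.5 × 10 × 10 = 1250
[solution 3] = 0.200 M / 1250 = 0.0001600 M = 0.160 mM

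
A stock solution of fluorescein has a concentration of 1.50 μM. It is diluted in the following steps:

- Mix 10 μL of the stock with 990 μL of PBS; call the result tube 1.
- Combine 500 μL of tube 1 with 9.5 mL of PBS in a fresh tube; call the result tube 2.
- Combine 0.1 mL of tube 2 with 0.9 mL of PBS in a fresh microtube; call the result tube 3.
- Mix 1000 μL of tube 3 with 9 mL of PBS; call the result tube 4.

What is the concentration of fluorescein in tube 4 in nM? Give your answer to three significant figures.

Step 1: 10 μL + 990 μL = 1000 μL total → factor 1000/10 = 100
Step 2: 500 μL + 9.5 mL = 10000 μL total → factor 10000/500 = 20
Step 3: 0.1 mL + 0.9 mL = 1 mL total → factor 1/0.1 = 10
Step 4: 1000 μL + 9 mL = 10000 μL total → factor 10000/1000 = 10
Overall dilution factor = 100 × 20 × 10 × 10 = 2 × 10^5
Final = 1.50 μM / 2 × 10^5 = 7.500 × 10^-6 μM = 0.00750 nM

0.00750 nM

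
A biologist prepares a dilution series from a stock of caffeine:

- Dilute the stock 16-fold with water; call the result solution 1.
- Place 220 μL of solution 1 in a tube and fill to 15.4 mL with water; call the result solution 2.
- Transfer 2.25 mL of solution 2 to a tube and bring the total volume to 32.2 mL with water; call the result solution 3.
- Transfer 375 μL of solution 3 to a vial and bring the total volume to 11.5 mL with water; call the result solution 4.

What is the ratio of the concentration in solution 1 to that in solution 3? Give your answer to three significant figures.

Step 1: 16-fold → factor 16
Step 2: 220 μL brought to 15.4 mL → factor 15400/220 = 70
Step 3: 2.25 mL brought to 32.2 mL → factor 32.2/2.25 = 14.311
Dilution factor to solution 1 = 16; to solution 3 = 16028
[solution 1]/[solution 3] = (factor to solution 3)/(factor to solution 1) = 16028/16 = 1.00 × 10^3

1.00 × 10^3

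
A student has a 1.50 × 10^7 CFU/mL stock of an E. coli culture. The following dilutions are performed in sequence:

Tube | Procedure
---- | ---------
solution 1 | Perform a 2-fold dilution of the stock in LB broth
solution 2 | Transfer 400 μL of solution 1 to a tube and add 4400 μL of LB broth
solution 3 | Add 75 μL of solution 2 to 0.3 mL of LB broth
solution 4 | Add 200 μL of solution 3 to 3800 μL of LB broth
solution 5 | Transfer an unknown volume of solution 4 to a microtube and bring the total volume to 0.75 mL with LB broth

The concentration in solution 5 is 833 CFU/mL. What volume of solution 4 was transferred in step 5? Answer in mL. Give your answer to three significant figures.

Step 1: 2-fold → factor 2
Step 2: 400 μL + 4400 μL = 4800 μL total → factor 4800/400 = 12
Step 3: 75 μL + 0.3 mL = 375 μL total → factor 375/75 = 5
Step 4: 200 μL + 3800 μL = 4000 μL total → factor 4000/200 = 20
Step 5: v brought to 0.75 mL → factor = 0.75 mL/v
Product of known-step factors = 2400
Overall factor = 1.50 × 10^7 CFU/mL / (833 CFU/mL) = 18007
Step-5 factor = 18007 / 2400 = 7.503
v = 0.75 mL / 7.503 = 0.100 mL

0.100 mL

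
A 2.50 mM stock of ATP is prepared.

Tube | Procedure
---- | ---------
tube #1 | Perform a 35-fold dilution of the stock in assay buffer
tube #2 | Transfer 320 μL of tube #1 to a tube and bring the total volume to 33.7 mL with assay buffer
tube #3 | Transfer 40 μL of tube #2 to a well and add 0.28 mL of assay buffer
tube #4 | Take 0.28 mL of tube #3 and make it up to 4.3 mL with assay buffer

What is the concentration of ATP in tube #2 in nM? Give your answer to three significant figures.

678 nM

Step 1: 35-fold → factor 35
Step 2: 320 μL brought to 33.7 mL → factor 33700/320 = 105.31
Dilution factor through tube #2 = 35 × 105.31 = 3685.9
[tube #2] = 2.50 mM / 3685.9 = 0.0006783 mM = 678 nM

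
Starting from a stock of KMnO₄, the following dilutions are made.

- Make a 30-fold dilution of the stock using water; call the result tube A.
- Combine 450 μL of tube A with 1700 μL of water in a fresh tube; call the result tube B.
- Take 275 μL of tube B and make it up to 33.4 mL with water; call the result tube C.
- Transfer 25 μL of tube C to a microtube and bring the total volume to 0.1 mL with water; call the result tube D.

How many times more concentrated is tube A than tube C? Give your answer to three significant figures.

Step 1: 30-fold → factor 30
Step 2: 450 μL + 1700 μL = 2150 μL total → factor 2150/450 = 4.7778
Step 3: 275 μL brought to 33.4 mL → factor 33400/275 = 121.45
Dilution factor to tube A = 30; to tube C = 17408
[tube A]/[tube C] = (factor to tube C)/(factor to tube A) = 17408/30 = 580

580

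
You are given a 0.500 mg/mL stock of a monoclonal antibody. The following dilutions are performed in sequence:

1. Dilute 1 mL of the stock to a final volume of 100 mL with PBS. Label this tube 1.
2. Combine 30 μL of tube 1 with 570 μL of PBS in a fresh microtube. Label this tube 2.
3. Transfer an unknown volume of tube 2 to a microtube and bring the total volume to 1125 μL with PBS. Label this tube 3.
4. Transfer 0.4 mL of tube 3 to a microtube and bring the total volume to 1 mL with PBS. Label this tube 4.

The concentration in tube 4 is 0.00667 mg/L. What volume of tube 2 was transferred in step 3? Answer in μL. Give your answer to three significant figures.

75.0 μL

Step 1: 1 mL brought to 100 mL → factor 100/1 = 100
Step 2: 30 μL + 570 μL = 600 μL total → factor 600/30 = 20
Step 3: v brought to 1125 μL → factor = 1125 μL/v
Step 4: 0.4 mL brought to 1 mL → factor 1/0.4 = 2.5
Product of known-step factors = 5000
Overall factor = 0.500 mg/mL / (0.00667 mg/L) = 74963
Step-3 factor = 74963 / 5000 = 14.993
v = 1125 μL / 14.993 = 75.0 μL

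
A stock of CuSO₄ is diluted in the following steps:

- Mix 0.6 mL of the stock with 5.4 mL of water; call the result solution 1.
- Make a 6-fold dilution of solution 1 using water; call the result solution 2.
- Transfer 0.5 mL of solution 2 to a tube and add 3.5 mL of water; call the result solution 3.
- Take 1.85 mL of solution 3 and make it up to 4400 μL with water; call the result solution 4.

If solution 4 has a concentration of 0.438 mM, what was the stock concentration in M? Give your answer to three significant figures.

0.500 M

Step 1: 0.6 mL + 5.4 mL = 6 mL total → factor 6/0.6 = 10
Step 2: 6-fold → factor 6
Step 3: 0.5 mL + 3.5 mL = 4 mL total → factor 4/0.5 = 8
Step 4: 1.85 mL brought to 4400 μL → factor 4.4/1.85 = 2.3784
Overall dilution factor = 10 × 6 × 8 × 2.3784 = 1141.6
Stock = 0.438 mM × 1141.6 = 500.0 mM = 0.500 M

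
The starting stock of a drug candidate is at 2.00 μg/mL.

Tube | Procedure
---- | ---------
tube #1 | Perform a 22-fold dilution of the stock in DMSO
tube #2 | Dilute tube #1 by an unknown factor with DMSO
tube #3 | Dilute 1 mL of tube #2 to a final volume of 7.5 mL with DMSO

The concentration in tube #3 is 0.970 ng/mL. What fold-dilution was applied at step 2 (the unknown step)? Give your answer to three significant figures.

12.5-fold

Step 1: 22-fold → factor 22
Step 2: unknown factor x
Step 3: 1 mL brought to 7.5 mL → factor 7.5/1 = 7.5
Product of known-step factors = 165
Overall factor = 2.00 μg/mL / (0.970 ng/mL) = 2061.9
x = 2061.9 / 165 = 12.5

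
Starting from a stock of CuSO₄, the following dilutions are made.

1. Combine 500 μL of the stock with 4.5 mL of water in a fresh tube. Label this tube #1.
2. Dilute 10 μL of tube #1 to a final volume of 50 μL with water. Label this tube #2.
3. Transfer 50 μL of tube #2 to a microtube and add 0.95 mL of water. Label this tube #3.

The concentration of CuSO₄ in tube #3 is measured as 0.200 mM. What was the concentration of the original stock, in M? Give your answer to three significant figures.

Step 1: 500 μL + 4.5 mL = 5000 μL total → factor 5000/500 = 10
Step 2: 10 μL brought to 50 μL → factor 50/10 = 5
Step 3: 50 μL + 0.95 mL = 1000 μL total → factor 1000/50 = 20
Overall dilution factor = 10 × 5 × 20 = 1000
Stock = 0.200 mM × 1000 = 200.0 mM = 0.200 M

0.200 M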